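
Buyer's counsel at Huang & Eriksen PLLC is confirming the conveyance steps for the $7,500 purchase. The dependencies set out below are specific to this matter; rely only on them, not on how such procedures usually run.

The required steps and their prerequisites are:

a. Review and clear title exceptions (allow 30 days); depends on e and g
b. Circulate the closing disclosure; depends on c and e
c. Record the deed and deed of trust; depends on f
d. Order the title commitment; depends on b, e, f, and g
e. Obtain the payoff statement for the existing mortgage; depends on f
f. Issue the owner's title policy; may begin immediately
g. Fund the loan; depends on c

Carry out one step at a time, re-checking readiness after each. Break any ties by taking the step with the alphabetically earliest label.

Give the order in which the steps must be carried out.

f, c, e, b, g, a, d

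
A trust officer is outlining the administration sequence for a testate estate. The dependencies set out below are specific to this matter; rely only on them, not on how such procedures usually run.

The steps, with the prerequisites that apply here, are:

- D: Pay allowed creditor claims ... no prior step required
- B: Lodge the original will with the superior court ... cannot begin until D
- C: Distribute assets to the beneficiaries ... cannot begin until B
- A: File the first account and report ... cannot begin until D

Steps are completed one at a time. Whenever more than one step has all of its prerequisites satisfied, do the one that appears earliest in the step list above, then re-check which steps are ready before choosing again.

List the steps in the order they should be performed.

D is the only step with nothing outstanding, so it goes first.
Now B and A have their prerequisites met. B is listed earlier, so B next.
C and A are both available; C is listed earlier → C.
That leaves A as the only ready step → A.

D, B, C, A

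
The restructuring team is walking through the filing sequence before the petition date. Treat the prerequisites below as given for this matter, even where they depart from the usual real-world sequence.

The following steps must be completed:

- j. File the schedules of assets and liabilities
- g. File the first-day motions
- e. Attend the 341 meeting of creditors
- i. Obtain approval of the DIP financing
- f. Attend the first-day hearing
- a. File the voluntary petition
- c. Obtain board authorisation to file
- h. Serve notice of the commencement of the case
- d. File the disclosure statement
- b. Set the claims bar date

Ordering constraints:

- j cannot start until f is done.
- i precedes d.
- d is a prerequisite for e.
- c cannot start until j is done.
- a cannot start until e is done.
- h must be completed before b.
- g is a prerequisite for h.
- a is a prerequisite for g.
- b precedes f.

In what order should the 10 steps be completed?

Only i has no prerequisites, so it is first.
d needed i, now all done → d.
That leaves e as the only ready step → e.
a needed e, now all done → a.
g needed a, now all done → g.
h needed g, now all done → h.
b is the only step now ready → b.
Next only f has its prerequisites met → f.
Next only j has its prerequisites met → j.
c is the only step now ready → c.

i, d, e, a, g, h, b, f, j, c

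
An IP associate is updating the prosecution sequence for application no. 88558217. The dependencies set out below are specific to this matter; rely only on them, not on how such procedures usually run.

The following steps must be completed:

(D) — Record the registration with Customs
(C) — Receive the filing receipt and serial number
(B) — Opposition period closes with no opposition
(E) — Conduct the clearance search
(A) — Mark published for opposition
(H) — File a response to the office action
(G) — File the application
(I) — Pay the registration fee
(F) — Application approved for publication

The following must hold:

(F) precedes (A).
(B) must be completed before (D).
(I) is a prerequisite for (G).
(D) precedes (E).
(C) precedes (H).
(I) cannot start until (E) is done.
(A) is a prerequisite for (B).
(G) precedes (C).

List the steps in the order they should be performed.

Only (F) has no prerequisites, so it is first.
(A) needed (F), now all done → (A).
Next only (B) has its prerequisites met → (B).
(D) is the only step now ready → (D).
That leaves (E) as the only ready step → (E).
(I) is the only step now ready → (I).
(G) is the only step now ready → (G).
That leaves (C) as the only ready step → (C).
(H) needed (C), now all done → (H).

(F), (A), (B), (D), (E), (I), (G), (C), (H)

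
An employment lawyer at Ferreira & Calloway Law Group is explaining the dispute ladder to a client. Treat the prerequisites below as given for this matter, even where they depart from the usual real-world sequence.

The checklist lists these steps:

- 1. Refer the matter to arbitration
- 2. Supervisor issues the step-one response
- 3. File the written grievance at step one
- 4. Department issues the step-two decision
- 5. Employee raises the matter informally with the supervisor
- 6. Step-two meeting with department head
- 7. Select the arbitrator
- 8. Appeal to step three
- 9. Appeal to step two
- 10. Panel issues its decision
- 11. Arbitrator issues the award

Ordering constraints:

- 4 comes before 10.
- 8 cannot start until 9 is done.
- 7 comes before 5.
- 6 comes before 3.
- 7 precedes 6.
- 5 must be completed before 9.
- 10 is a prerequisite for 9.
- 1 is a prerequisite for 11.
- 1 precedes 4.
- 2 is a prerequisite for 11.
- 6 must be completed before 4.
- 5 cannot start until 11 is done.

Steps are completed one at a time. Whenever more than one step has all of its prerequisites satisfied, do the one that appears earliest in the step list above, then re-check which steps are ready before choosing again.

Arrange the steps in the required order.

1, 2 and 7 have no prerequisites; 1 is listed earlier, so 1 is first.
Ready: 2 and 7. 2 is listed earlier → 2.
11 now also ready, so the ready set is {7, 11}; 7 is listed earlier → 7.
Now 6 and 11 have their prerequisites met. 6 is listed earlier, so 6 next.
3 and 4 now also ready, so the ready set is {3, 4, 11}; 3 is listed earlier → 3.
Now 4 and 11 have their prerequisites met. 4 is listed earlier, so 4 next.
Now 10 and 11 have their prerequisites met. 10 is listed earlier, so 10 next.
11 needed 1 and 2, now all done → 11.
That leaves 5 as the only ready step → 5.
That leaves 9 as the only ready step → 9.
8 is the only step now ready → 8.

1 2 7 6 3 4 10 11 5 9 8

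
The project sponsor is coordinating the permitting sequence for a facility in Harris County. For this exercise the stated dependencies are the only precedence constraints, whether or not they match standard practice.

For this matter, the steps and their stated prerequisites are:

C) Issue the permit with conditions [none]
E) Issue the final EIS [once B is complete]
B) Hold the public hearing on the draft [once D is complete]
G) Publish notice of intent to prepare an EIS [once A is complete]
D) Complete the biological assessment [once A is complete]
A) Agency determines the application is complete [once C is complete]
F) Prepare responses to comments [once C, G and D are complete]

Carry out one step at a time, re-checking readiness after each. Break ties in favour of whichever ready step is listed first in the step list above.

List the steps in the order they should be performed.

C is the only step with nothing outstanding, so it goes first.
A is the only step now ready → A.
Now G and D have their prerequisites met. G is listed earlier, so G next.
D needed A, now all done → D.
B and F are both available; B is listed earlier → B.
E now also ready, so the ready set is {E, F}; E is listed earlier → E.
F needed C, G and D, now all done → F.

C, A, G, D, B, E, F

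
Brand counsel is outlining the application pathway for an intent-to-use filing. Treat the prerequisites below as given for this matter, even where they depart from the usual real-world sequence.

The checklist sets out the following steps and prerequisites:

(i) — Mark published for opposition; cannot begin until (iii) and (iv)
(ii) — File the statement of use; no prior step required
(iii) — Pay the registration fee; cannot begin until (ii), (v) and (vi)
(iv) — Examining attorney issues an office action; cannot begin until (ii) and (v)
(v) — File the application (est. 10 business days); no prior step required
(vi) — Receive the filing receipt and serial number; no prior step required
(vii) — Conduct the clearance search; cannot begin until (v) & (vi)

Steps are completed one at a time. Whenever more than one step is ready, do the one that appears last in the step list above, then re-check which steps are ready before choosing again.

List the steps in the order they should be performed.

(vi), (v) and (ii) have no prerequisites; (vi) is listed later, so (vi) is first.
(v) and (ii) are both available; (v) is listed later → (v).
(vii) now also ready, so the ready set is {(vii), (ii)}; (vii) is listed later → (vii).
Next only (ii) has its prerequisites met → (ii).
Ready: (iv) and (iii). (iv) is listed later → (iv).
(iii) is the only step now ready → (iii).
That leaves (i) as the only ready step → (i).

(vi) (v) (vii) (ii) (iv) (iii) (i)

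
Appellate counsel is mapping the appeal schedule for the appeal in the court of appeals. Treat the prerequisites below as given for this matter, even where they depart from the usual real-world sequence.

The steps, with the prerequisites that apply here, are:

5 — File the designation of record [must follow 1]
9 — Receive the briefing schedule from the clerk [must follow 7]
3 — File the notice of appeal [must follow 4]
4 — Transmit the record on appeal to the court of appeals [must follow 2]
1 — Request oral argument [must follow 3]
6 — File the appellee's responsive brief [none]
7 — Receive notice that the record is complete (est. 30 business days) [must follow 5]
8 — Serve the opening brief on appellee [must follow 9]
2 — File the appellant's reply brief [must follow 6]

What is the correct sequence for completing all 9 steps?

6, 2, 4, 3, 1, 5, 7, 9, 8

6 has no prerequisites → 6 first.
Next only 2 has its prerequisites met → 2.
4 needed 2, now all done → 4.
That leaves 3 as the only ready step → 3.
That leaves 1 as the only ready step → 1.
That leaves 5 as the only ready step → 5.
That leaves 7 as the only ready step → 7.
That leaves 9 as the only ready step → 9.
Next only 8 has its prerequisites met → 8.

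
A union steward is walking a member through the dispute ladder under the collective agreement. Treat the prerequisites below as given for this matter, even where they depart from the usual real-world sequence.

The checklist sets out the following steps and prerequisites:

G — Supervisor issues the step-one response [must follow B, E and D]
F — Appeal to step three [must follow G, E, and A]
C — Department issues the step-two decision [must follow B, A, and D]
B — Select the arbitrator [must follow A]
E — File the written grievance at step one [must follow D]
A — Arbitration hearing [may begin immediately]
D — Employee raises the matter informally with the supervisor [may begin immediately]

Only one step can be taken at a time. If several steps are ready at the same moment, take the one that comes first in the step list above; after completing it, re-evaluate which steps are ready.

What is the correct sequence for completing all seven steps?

Nothing is required for A and D. A is listed earlier → A first.
B now also ready, so the ready set is {B, D}; B is listed earlier → B.
That leaves D as the only ready step → D.
Now C and E have their prerequisites met. C is listed earlier, so C next.
E is the only step now ready → E.
G needed B, E and D, now all done → G.
Next only F has its prerequisites met → F.

A B D C E G F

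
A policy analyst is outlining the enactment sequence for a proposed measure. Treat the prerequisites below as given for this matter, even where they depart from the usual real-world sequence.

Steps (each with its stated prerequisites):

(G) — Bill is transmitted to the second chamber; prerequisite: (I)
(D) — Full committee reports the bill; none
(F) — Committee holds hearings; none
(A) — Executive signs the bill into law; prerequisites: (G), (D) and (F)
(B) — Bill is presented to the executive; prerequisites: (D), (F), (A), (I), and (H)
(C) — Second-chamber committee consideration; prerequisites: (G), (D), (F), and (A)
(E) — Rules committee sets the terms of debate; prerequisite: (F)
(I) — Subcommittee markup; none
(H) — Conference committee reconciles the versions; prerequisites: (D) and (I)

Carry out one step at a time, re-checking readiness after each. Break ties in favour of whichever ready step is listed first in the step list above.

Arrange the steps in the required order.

(D), (F) and (I) have no prerequisites; (D) is listed earlier, so (D) is first.
Now (F) and (I) have their prerequisites met. (F) is listed earlier, so (F) next.
(E) now also ready, so the ready set is {(E), (I)}; (E) is listed earlier → (E).
(I) is the only step now ready → (I).
Now (G) and (H) have their prerequisites met. (G) is listed earlier, so (G) next.
(A) now also ready, so the ready set is {(A), (H)}; (A) is listed earlier → (A).
Now (C) and (H) have their prerequisites met. (C) is listed earlier, so (C) next.
(H) needed (D) and (I), now all done → (H).
(B) needed (D), (F), (A), (I) and (H), now all done → (B).

(D), (F), (E), (I), (G), (A), (C), (H), (B)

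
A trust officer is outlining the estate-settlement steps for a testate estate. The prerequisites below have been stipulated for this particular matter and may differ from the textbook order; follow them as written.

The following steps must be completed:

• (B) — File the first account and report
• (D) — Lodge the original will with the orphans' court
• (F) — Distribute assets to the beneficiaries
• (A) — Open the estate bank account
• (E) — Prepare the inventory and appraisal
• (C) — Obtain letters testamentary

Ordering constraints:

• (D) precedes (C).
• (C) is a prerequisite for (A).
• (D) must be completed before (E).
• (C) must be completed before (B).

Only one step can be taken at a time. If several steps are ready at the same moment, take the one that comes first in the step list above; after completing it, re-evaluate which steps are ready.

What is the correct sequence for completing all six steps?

(D) → (F) → (E) → (C) → (B) → (A)

(D) and (F) have no prerequisites; (D) is listed earlier, so (D) is first.
(F), (E) and (C) are all available; (F) is listed earlier → (F).
(E) and (C) are both available; (E) is listed earlier → (E).
Next only (C) has its prerequisites met → (C).
(B) and (A) are both available; (B) is listed earlier → (B).
(A) needed (C), now all done → (A).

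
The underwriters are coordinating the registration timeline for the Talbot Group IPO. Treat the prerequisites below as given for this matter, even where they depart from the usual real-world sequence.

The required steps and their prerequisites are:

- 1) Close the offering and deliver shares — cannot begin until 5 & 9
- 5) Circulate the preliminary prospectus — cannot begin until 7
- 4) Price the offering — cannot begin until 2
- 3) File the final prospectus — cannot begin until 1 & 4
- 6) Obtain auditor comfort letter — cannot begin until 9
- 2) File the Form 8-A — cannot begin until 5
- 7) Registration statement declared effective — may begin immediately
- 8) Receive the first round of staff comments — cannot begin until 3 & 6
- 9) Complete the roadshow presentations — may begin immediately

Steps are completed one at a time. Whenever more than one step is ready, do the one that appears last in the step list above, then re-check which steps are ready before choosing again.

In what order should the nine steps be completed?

9, 7, 6, 5, 2, 4, 1, 3, 8

Nothing is required for 9 and 7. 9 is listed later → 9 first.
6 now also ready, so the ready set is {7, 6}; 7 is listed later → 7.
5 now also ready, so the ready set is {6, 5}; 6 is listed later → 6.
That leaves 5 as the only ready step → 5.
2 and 1 are both available; 2 is listed later → 2.
4 and 1 are both available; 4 is listed later → 4.
That leaves 1 as the only ready step → 1.
3 is the only step now ready → 3.
That leaves 8 as the only ready step → 8.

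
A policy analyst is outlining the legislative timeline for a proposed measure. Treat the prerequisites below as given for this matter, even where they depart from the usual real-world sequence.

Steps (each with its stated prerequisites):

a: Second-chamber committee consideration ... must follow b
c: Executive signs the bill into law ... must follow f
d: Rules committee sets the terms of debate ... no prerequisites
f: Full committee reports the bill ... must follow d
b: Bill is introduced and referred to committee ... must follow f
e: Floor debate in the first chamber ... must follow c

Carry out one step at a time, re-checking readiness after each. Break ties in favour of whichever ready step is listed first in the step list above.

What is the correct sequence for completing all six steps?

Only d has no prerequisites, so it is first.
Next only f has its prerequisites met → f.
Now c and b have their prerequisites met. c is listed earlier, so c next.
Ready: b and e. b is listed earlier → b.
a now also ready, so the ready set is {a, e}; a is listed earlier → a.
Next only e has its prerequisites met → e.

d, f, c, b, a, e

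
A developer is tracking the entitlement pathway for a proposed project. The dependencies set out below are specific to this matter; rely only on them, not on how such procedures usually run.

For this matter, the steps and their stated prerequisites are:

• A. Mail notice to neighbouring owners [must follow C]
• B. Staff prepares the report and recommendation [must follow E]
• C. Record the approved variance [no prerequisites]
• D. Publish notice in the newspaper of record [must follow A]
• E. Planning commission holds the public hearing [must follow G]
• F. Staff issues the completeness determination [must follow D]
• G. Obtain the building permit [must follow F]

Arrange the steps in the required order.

C, A, D, F, G, E, B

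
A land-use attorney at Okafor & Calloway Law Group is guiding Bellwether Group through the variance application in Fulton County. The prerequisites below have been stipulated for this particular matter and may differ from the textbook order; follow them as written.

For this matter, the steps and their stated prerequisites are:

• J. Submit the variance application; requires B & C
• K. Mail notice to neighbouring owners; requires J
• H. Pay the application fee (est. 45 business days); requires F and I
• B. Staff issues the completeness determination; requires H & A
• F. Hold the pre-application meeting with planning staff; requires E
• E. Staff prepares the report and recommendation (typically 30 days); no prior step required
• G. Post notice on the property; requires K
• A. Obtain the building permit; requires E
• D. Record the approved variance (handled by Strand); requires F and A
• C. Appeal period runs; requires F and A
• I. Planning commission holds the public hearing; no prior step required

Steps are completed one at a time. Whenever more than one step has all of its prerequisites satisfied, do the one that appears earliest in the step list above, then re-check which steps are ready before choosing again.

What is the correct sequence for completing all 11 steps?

Nothing is required for E and I. E is listed earlier → E first.
Now F, A and I have their prerequisites met. F is listed earlier, so F next.
A and I are both available; A is listed earlier → A.
D and C now also ready, so the ready set is {D, C, I}; D is listed earlier → D.
C and I are both available; C is listed earlier → C.
Next only I has its prerequisites met → I.
H needed F and I, now all done → H.
B is the only step now ready → B.
J is the only step now ready → J.
Next only K has its prerequisites met → K.
G needed K, now all done → G.

E, F, A, D, C, I, H, B, J, K, G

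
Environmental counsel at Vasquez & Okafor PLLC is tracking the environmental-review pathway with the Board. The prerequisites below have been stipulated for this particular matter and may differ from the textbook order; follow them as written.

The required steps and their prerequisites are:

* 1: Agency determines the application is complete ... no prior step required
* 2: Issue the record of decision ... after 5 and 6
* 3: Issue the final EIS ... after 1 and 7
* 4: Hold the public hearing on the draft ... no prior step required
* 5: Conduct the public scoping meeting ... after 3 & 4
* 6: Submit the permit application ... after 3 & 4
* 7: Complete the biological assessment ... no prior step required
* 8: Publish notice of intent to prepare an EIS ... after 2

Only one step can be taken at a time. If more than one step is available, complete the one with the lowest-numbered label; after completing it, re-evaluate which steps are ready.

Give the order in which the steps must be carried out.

1, 4 and 7 have no prerequisites; 1 has the earlier label, so 1 is first.
4 and 7 are both available; 4 has the earlier label → 4.
That leaves 7 as the only ready step → 7.
3 is the only step now ready → 3.
Ready: 5 and 6. 5 has the earlier label → 5.
6 is the only step now ready → 6.
2 needed 5 and 6, now all done → 2.
8 needed 2, now all done → 8.

1, 4, 7, 3, 5, 6, 2, 8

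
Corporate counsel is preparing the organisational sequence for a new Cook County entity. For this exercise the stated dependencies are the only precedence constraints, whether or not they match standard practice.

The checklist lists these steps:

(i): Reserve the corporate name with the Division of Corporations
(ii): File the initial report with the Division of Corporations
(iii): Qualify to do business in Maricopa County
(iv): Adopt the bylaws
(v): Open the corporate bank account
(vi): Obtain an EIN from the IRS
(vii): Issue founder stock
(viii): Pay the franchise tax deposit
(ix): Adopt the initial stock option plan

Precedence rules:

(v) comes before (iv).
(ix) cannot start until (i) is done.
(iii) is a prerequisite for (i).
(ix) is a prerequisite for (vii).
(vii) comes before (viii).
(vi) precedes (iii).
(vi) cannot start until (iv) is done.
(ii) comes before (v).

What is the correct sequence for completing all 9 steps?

(ii) is the only step with nothing outstanding, so it goes first.
(v) needed (ii), now all done → (v).
(iv) is the only step now ready → (iv).
(vi) needed (iv), now all done → (vi).
That leaves (iii) as the only ready step → (iii).
(i) needed (iii), now all done → (i).
Next only (ix) has its prerequisites met → (ix).
(vii) needed (ix), now all done → (vii).
Next only (viii) has its prerequisites met → (viii).

(ii), (v), (iv), (vi), (iii), (i), (ix), (vii), (viii)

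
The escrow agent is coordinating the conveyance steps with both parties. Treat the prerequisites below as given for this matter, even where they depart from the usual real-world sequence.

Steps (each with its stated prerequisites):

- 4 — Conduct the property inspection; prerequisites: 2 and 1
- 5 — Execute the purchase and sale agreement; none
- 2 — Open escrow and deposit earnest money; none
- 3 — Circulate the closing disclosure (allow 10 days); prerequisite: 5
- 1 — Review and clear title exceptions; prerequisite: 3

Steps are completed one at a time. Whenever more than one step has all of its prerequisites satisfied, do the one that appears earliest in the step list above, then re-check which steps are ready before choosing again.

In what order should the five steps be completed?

Nothing is required for 5 and 2. 5 is listed earlier → 5 first.
3 now also ready, so the ready set is {2, 3}; 2 is listed earlier → 2.
3 needed 5, now all done → 3.
Next only 1 has its prerequisites met → 1.
Next only 4 has its prerequisites met → 4.

5 2 3 1 4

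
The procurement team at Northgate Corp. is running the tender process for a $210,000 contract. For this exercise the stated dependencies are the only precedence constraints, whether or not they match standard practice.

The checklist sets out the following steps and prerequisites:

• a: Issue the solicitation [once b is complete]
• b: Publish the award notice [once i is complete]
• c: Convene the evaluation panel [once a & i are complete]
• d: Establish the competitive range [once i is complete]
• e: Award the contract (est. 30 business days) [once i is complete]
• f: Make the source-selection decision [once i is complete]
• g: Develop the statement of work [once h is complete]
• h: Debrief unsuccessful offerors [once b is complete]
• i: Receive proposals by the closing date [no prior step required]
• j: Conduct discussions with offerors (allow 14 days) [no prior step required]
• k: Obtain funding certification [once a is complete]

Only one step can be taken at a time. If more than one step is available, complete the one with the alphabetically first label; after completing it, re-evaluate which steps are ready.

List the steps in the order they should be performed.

i, b, a, c, d, e, f, h, g, j, k

Nothing is required for i and j. i has the earlier label → i first.
Ready: b, d, e, f and j. b has the earlier label → b.
Ready: a, d, e, f, h and j. a has the earlier label → a.
c and k now also ready, so the ready set is {c, d, e, f, h, j, k}; c has the earlier label → c.
Ready: d, e, f, h, j and k. d has the earlier label → d.
Now e, f, h, j and k have their prerequisites met. e has the earlier label, so e next.
Ready: f, h, j and k. f has the earlier label → f.
Ready: h, j and k. h has the earlier label → h.
g, j and k are all available; g has the earlier label → g.
Ready: j and k. j has the earlier label → j.
Next only k has its prerequisites met → k.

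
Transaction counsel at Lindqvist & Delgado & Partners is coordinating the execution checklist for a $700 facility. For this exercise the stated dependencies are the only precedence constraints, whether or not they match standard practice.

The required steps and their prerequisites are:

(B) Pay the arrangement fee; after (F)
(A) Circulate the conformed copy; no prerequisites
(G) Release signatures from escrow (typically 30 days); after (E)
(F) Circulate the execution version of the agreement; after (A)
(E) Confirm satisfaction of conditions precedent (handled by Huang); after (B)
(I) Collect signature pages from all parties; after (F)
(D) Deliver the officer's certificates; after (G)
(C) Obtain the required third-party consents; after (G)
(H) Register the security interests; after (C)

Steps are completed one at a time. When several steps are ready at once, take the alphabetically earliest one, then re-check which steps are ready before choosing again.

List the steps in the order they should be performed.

(A) (F) (B) (E) (G) (C) (D) (H) (I)

(A) is the only step with nothing outstanding, so it goes first.
That leaves (F) as the only ready step → (F).
Now (B) and (I) have their prerequisites met. (B) has the earlier label, so (B) next.
(E) now also ready, so the ready set is {(E), (I)}; (E) has the earlier label → (E).
(G) and (I) are both available; (G) has the earlier label → (G).
(C), (D) and (I) are all available; (C) has the earlier label → (C).
(H) now also ready, so the ready set is {(D), (H), (I)}; (D) has the earlier label → (D).
Now (H) and (I) have their prerequisites met. (H) has the earlier label, so (H) next.
Next only (I) has its prerequisites met → (I).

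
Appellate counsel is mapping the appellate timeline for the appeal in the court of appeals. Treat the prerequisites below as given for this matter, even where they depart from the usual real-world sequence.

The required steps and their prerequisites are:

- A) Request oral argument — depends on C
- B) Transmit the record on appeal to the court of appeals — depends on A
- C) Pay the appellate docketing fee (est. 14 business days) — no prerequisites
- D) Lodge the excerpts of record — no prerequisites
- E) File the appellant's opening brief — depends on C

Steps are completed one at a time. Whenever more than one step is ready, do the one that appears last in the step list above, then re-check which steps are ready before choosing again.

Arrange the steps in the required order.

D and C have no prerequisites; D is listed later, so D is first.
C is the only step now ready → C.
Ready: E and A. E is listed later → E.
That leaves A as the only ready step → A.
Next only B has its prerequisites met → B.

D → C → E → A → B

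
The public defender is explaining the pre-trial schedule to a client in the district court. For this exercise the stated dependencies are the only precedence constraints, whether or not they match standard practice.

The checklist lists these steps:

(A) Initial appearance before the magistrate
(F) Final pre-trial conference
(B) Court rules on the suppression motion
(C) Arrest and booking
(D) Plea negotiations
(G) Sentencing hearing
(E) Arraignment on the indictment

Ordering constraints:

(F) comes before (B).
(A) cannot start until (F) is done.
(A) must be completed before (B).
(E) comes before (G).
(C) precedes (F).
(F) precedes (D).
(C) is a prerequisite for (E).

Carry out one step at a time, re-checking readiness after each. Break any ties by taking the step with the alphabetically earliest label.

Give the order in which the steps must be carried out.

(C), (E), (F), (A), (B), (D), (G)

(C) has no prerequisites → (C) first.
(E) and (F) are both available; (E) has the earlier label → (E).
(G) now also ready, so the ready set is {(F), (G)}; (F) has the earlier label → (F).
(A) and (D) now also ready, so the ready set is {(A), (D), (G)}; (A) has the earlier label → (A).
(B) now also ready, so the ready set is {(B), (D), (G)}; (B) has the earlier label → (B).
Now (D) and (G) have their prerequisites met. (D) has the earlier label, so (D) next.
(G) needed (E), now all done → (G).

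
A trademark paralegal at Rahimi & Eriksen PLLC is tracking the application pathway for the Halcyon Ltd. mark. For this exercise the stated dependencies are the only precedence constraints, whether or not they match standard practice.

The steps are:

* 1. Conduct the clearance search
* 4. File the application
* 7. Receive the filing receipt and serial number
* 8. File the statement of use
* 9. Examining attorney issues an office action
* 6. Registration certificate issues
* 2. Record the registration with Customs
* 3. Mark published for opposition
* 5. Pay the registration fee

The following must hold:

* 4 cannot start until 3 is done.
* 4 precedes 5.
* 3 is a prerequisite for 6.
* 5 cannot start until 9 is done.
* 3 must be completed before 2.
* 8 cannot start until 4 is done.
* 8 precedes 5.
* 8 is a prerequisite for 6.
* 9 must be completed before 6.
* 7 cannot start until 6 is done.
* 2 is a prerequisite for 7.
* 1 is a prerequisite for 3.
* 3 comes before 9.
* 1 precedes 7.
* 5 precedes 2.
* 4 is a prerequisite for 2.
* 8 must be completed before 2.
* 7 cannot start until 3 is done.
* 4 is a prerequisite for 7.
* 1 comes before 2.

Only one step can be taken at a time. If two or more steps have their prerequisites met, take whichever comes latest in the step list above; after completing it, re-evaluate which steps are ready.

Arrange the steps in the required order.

Only 1 has no prerequisites, so it is first.
3 is the only step now ready → 3.
9 and 4 are both available; 9 is listed later → 9.
4 needed 3, now all done → 4.
Next only 8 has its prerequisites met → 8.
5 and 6 are both available; 5 is listed later → 5.
2 now also ready, so the ready set is {2, 6}; 2 is listed later → 2.
6 needed 3, 9 and 8, now all done → 6.
7 needed 3, 2, 6, 4 and 1, now all done → 7.

1 → 3 → 9 → 4 → 8 → 5 → 2 → 6 → 7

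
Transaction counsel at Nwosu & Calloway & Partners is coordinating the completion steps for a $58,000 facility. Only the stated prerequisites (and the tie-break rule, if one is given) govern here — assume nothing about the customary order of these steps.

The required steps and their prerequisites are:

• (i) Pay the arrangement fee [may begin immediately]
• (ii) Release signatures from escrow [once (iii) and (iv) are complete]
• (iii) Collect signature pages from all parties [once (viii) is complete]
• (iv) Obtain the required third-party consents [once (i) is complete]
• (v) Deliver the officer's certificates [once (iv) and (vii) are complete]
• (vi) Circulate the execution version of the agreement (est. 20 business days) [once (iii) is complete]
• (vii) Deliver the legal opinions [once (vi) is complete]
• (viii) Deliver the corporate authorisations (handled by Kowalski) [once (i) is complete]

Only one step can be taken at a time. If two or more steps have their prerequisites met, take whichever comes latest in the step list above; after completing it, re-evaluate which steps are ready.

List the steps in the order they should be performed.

Only (i) has no prerequisites, so it is first.
Now (viii) and (iv) have their prerequisites met. (viii) is listed later, so (viii) next.
(iv) and (iii) are both available; (iv) is listed later → (iv).
(iii) needed (viii), now all done → (iii).
Ready: (vi) and (ii). (vi) is listed later → (vi).
(vii) now also ready, so the ready set is {(vii), (ii)}; (vii) is listed later → (vii).
(v) and (ii) are both available; (v) is listed later → (v).
(ii) is the only step now ready → (ii).

(i) → (viii) → (iv) → (iii) → (vi) → (vii) → (v) → (ii)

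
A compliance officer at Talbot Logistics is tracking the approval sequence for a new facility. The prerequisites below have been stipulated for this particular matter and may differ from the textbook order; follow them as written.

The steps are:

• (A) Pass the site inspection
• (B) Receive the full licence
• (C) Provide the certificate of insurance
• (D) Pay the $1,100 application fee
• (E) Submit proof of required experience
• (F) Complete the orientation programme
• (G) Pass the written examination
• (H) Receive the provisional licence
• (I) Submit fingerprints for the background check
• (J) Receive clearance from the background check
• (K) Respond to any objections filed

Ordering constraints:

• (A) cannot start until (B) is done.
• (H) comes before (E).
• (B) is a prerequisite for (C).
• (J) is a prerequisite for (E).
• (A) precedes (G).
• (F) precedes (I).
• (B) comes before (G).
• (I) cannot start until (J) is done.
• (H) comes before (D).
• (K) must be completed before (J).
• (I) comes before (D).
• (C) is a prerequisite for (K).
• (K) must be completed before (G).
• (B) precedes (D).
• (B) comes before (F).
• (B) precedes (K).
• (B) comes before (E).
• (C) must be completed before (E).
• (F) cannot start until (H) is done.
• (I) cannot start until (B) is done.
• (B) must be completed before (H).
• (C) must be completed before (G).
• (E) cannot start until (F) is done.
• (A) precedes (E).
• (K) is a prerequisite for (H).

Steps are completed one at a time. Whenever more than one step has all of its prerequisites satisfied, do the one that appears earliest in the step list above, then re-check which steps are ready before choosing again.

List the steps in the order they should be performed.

(B), (A), (C), (K), (G), (H), (F), (J), (E), (I), (D)

(B) is the only step with nothing outstanding, so it goes first.
Ready: (A) and (C). (A) is listed earlier → (A).
(C) needed (B), now all done → (C).
Next only (K) has its prerequisites met → (K).
Now (G), (H) and (J) have their prerequisites met. (G) is listed earlier, so (G) next.
Now (H) and (J) have their prerequisites met. (H) is listed earlier, so (H) next.
Now (F) and (J) have their prerequisites met. (F) is listed earlier, so (F) next.
(J) is the only step now ready → (J).
(E) and (I) are both available; (E) is listed earlier → (E).
Next only (I) has its prerequisites met → (I).
(D) is the only step now ready → (D).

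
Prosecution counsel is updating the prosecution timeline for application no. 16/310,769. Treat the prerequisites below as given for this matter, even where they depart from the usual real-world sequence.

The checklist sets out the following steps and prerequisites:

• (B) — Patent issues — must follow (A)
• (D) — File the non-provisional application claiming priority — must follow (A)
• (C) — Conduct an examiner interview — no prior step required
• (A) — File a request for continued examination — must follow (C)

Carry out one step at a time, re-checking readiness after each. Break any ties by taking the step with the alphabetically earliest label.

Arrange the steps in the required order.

(C), (A), (B), (D)

(C) is the only step with nothing outstanding, so it goes first.
Next only (A) has its prerequisites met → (A).
Now (B) and (D) have their prerequisites met. (B) has the earlier label, so (B) next.
Next only (D) has its prerequisites met → (D).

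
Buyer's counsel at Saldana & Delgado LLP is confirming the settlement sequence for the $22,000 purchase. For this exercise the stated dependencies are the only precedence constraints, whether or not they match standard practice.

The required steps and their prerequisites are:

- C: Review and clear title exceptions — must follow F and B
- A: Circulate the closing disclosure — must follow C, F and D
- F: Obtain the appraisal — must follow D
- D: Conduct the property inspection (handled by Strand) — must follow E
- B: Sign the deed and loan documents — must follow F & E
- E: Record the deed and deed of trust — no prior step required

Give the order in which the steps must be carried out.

E D F B C A

E is the only step with nothing outstanding, so it goes first.
D is the only step now ready → D.
F needed D, now all done → F.
Next only B has its prerequisites met → B.
Next only C has its prerequisites met → C.
Next only A has its prerequisites met → A.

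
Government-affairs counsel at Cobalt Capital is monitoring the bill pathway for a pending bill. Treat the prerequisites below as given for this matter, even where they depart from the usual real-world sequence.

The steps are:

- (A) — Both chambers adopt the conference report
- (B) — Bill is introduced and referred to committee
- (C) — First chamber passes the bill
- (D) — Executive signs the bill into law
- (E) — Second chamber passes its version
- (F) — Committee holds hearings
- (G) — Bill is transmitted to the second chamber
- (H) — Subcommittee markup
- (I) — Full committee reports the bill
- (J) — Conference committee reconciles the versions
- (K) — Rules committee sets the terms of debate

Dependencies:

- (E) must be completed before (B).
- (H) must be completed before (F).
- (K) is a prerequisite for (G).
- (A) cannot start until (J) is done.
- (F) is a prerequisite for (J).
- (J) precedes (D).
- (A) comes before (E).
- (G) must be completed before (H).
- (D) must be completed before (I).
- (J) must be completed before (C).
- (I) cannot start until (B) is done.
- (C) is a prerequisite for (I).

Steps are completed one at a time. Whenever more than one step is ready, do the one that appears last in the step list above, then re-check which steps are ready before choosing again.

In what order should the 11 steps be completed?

(K), (G), (H), (F), (J), (D), (C), (A), (E), (B), (I)

Only (K) has no prerequisites, so it is first.
(G) needed (K), now all done → (G).
(H) needed (G), now all done → (H).
(F) needed (H), now all done → (F).
(J) is the only step now ready → (J).
(D), (C) and (A) are all available; (D) is listed later → (D).
(C) and (A) are both available; (C) is listed later → (C).
Next only (A) has its prerequisites met → (A).
Next only (E) has its prerequisites met → (E).
Next only (B) has its prerequisites met → (B).
(I) needed (D), (C) and (B), now all done → (I).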